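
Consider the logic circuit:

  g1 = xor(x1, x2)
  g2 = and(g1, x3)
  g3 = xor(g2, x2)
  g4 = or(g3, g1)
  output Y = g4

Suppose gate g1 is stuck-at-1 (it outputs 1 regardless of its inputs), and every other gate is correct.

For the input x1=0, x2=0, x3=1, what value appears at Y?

1

Propagate with g1 forced: g1=1 [stuck-at-1], g2=1, g3=1, g4=1.
So Y = 1. (Without the fault it would be 0.)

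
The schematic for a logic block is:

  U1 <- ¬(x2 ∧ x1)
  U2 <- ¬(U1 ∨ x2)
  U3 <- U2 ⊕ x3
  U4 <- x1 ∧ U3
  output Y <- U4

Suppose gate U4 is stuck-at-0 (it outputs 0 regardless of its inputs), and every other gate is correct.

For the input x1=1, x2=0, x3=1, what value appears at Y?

0

Propagate with U4 forced: U1=1, U2=0, U3=1, U4=0 [stuck-at-0].
So Y = 0. (Without the fault it would be 1.)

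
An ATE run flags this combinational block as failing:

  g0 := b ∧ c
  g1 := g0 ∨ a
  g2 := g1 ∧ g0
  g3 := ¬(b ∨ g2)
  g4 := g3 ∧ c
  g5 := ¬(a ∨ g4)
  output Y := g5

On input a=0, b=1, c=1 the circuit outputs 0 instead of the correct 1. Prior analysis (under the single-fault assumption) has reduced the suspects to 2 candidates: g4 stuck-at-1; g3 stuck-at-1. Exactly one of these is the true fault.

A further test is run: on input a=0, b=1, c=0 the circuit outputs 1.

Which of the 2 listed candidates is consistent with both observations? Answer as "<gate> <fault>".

Evaluate each candidate on input a=0, b=1, c=0:
  g4 stuck-at-1: g0=0, g1=0, g2=0, g3=0, g4=1 [stuck-at-1], g5=0 → 0 — eliminated
  g3 stuck-at-1: g0=0, g1=0, g2=0, g3=1 [stuck-at-1], g4=0, g5=1 → 1 — matches
Only g3 stuck-at-1 reproduces the observed 1.

g3 stuck-at-1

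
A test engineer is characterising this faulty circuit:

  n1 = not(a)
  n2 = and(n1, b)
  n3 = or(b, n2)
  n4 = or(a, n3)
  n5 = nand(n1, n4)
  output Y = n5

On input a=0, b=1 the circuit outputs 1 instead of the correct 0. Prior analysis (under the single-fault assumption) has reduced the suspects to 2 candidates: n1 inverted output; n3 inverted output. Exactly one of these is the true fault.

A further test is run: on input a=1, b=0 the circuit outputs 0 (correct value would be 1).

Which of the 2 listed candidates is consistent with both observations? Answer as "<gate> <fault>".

Evaluate each candidate on input a=1, b=0:
  n1 inverted output: n1=1 [inverted output], n2=0, n3=0, n4=1, n5=0 → 0 — matches
  n3 inverted output: n1=0, n2=0, n3=1 [inverted output], n4=1, n5=1 → 1 — eliminated
Only n1 inverted output reproduces the observed 0.

n1 inverted output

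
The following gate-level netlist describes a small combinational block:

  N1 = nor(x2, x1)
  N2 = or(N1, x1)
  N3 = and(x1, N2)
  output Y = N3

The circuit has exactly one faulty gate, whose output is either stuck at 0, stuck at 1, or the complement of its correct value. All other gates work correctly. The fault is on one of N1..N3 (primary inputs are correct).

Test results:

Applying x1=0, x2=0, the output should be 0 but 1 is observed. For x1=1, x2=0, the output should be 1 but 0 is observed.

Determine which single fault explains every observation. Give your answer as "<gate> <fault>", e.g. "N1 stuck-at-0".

Fault-free values for test 1 (x1=0, x2=0): N1=1, N2=1, N3=0, giving Y=0. Observed 1.
Test 1: faults giving observed 1 are {N3 stuck-at-1, N3 inverted output}.
Test 2 (x1=1, x2=0): fault-free N1=0, N2=1, N3=1 → 1; observed 0. Eliminates N3 stuck-at-1.
Only N3 inverted output is consistent with every test.

N3 inverted output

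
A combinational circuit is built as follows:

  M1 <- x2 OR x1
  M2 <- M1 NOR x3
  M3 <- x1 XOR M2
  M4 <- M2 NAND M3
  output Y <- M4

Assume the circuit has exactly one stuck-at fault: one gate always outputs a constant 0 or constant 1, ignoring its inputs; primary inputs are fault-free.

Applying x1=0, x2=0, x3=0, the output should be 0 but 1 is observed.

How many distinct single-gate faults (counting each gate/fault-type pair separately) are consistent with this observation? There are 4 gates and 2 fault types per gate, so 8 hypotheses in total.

Fault-free: M1=0, M2=1, M3=1, M4=0 → 0. Observed 1.
  M1 stuck-at-0: output 0 ✗
  M1 stuck-at-1: output 1 ✓
  M2 stuck-at-0: output 1 ✓
  M2 stuck-at-1: output 0 ✗
  M3 stuck-at-0: output 1 ✓
  M3 stuck-at-1: output 0 ✗
  M4 stuck-at-0: output 0 ✗
  M4 stuck-at-1: output 1 ✓
Consistent faults: {M1 stuck-at-1, M2 stuck-at-0, M3 stuck-at-0, M4 stuck-at-1} — 4 in all.

4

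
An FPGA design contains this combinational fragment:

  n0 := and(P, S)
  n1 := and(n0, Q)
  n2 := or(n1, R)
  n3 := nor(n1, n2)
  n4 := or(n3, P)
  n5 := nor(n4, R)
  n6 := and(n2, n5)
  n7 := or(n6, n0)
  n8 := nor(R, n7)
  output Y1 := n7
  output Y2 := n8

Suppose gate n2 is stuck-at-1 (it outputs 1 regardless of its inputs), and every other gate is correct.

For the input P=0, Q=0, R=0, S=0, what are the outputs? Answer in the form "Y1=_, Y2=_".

Y1=1, Y2=0

Propagate with n2 forced: n0=0, n1=0, n2=1 [stuck-at-1], n3=0, n4=0, n5=1, n6=1, n7=1, n8=0.
So the outputs are Y1=1, Y2=0. (Without the fault they would be Y1=0, Y2=1.)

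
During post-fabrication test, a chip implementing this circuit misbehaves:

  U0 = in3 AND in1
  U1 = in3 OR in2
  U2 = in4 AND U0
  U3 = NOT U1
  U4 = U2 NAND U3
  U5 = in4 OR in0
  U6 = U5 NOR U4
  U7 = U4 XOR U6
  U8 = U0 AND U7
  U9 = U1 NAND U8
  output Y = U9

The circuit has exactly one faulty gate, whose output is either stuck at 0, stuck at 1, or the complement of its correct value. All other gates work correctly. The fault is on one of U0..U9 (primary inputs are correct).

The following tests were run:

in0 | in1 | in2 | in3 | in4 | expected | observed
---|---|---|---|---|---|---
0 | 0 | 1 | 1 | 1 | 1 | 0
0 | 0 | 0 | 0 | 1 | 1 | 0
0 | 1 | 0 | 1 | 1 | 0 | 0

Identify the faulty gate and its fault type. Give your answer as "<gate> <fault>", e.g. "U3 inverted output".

U9 stuck-at-0

Fault-free values for test 1 (in0=0, in1=0, in2=1, in3=1, in4=1): U0=0, U1=1, U2=0, U3=0, U4=1, U5=1, U6=0, U7=1, U8=0, U9=1, giving Y=1. Observed 0.
Test 1: faults giving observed 0 are {U0 stuck-at-1, U0 inverted output, U8 stuck-at-1, U8 inverted output, U9 stuck-at-0, U9 inverted output}.
Test 2 (in0=0, in1=0, in2=0, in3=0, in4=1): fault-free U0=0, U1=0, U2=0, U3=1, U4=1, U5=1, U6=0, U7=1, U8=0, U9=1 → 1; observed 0. Eliminates U0 stuck-at-1, U0 inverted output, U8 stuck-at-1, U8 inverted output.
Test 3 (in0=0, in1=1, in2=0, in3=1, in4=1): fault-free U0=1, U1=1, U2=1, U3=0, U4=1, U5=1, U6=0, U7=1, U8=1, U9=0 → 0; observed 0. Eliminates U9 inverted output.
Only U9 stuck-at-0 is consistent with every test.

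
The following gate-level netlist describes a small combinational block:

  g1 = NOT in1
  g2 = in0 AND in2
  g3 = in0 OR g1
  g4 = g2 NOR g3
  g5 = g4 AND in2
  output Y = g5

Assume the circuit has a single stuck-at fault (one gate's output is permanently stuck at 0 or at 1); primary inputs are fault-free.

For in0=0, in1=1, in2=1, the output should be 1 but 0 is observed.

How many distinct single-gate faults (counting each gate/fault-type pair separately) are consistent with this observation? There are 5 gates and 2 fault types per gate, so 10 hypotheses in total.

Fault-free: g1=0, g2=0, g3=0, g4=1, g5=1 → 1. Observed 0.
  g1 stuck-at-0: output 1 ✗
  g1 stuck-at-1: output 0 ✓
  g2 stuck-at-0: output 1 ✗
  g2 stuck-at-1: output 0 ✓
  g3 stuck-at-0: output 1 ✗
  g3 stuck-at-1: output 0 ✓
  g4 stuck-at-0: output 0 ✓
  g4 stuck-at-1: output 1 ✗
  g5 stuck-at-0: output 0 ✓
  g5 stuck-at-1: output 1 ✗
Consistent faults: {g1 stuck-at-1, g2 stuck-at-1, g3 stuck-at-1, g4 stuck-at-0, g5 stuck-at-0} — 5 in all.

5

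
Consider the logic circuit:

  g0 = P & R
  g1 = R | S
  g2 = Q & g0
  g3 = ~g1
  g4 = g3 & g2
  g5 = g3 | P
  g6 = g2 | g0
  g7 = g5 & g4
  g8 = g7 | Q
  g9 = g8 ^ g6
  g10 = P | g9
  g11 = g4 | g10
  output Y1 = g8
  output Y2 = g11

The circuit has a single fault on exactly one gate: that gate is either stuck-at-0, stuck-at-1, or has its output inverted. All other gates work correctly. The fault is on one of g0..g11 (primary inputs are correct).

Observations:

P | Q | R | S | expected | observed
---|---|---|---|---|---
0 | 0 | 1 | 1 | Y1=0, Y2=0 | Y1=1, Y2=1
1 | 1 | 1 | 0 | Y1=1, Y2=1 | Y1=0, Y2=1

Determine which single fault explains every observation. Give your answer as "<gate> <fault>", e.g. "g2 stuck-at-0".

Fault-free values for test 1 (P=0, Q=0, R=1, S=1): g0=0, g1=1, g2=0, g3=0, g4=0, g5=0, g6=0, g7=0, g8=0, g9=0, g10=0, g11=0, giving Y1=0, Y2=0. Observed Y1=1, Y2=1.
Test 1: faults giving observed Y1=1, Y2=1 are {g7 stuck-at-1, g7 inverted output, g8 stuck-at-1, g8 inverted output}.
Test 2 (P=1, Q=1, R=1, S=0): fault-free g0=1, g1=1, g2=1, g3=0, g4=0, g5=1, g6=1, g7=0, g8=1, g9=0, g10=1, g11=1 → Y1=1, Y2=1; observed Y1=0, Y2=1. Eliminates g7 stuck-at-1, g7 inverted output, g8 stuck-at-1.
Only g8 inverted output is consistent with every test.

g8 inverted output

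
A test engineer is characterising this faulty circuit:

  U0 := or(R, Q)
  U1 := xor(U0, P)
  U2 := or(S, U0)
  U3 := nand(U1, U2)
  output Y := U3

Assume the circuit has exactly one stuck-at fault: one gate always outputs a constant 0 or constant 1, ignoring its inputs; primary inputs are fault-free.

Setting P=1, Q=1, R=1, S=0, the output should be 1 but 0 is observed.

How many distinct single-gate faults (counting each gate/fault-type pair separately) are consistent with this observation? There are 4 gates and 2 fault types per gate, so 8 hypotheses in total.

Fault-free: U0=1, U1=0, U2=1, U3=1 → 1. Observed 0.
  U0 stuck-at-0: output 1 ✗
  U0 stuck-at-1: output 1 ✗
  U1 stuck-at-0: output 1 ✗
  U1 stuck-at-1: output 0 ✓
  U2 stuck-at-0: output 1 ✗
  U2 stuck-at-1: output 1 ✗
  U3 stuck-at-0: output 0 ✓
  U3 stuck-at-1: output 1 ✗
Consistent faults: {U1 stuck-at-1, U3 stuck-at-0} — 2 in all.

2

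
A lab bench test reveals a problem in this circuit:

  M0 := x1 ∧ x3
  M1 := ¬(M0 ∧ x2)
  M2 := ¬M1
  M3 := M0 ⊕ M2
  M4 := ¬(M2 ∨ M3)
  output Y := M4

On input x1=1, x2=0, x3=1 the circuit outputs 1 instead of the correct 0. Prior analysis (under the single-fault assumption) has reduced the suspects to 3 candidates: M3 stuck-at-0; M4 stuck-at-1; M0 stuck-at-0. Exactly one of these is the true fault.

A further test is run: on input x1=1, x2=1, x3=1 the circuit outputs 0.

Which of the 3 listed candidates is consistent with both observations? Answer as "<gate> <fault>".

M3 stuck-at-0

Evaluate each candidate on input x1=1, x2=1, x3=1:
  M3 stuck-at-0: M0=1, M1=0, M2=1, M3=0 [stuck-at-0], M4=0 → 0 — matches
  M4 stuck-at-1: M0=1, M1=0, M2=1, M3=0, M4=1 [stuck-at-1] → 1 — eliminated
  M0 stuck-at-0: M0=0 [stuck-at-0], M1=1, M2=0, M3=0, M4=1 → 1 — eliminated
Only M3 stuck-at-0 reproduces the observed 0.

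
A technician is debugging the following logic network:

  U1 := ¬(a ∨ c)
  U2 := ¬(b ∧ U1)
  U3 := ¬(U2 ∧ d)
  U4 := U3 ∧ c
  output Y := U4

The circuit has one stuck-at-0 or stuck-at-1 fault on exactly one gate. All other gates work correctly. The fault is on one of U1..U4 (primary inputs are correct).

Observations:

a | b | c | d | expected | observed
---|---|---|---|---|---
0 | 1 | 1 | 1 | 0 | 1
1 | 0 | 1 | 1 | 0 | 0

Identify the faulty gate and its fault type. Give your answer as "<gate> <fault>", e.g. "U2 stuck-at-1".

Fault-free values for test 1 (a=0, b=1, c=1, d=1): U1=0, U2=1, U3=0, U4=0, giving Y=0. Observed 1.
Test 1: faults giving observed 1 are {U1 stuck-at-1, U2 stuck-at-0, U3 stuck-at-1, U4 stuck-at-1}.
Test 2 (a=1, b=0, c=1, d=1): fault-free U1=0, U2=1, U3=0, U4=0 → 0; observed 0. Eliminates U2 stuck-at-0, U3 stuck-at-1, U4 stuck-at-1.
Only U1 stuck-at-1 is consistent with every test.

U1 stuck-at-1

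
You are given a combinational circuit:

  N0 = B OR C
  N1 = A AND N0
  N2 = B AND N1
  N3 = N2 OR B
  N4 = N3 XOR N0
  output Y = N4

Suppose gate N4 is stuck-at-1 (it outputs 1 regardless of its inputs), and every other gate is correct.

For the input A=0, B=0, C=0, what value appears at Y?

1

Propagate with N4 forced: N0=0, N1=0, N2=0, N3=0, N4=1 [stuck-at-1].
So Y = 1. (Without the fault it would be 0.)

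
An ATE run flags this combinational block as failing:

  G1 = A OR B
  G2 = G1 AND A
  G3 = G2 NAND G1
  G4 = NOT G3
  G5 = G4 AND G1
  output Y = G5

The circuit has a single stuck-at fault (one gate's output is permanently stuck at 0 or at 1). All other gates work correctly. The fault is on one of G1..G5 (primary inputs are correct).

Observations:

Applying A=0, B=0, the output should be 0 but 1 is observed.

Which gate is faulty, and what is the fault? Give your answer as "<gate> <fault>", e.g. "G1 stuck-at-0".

G5 stuck-at-1

Fault-free values for test 1 (A=0, B=0): G1=0, G2=0, G3=1, G4=0, G5=0, giving Y=0. Observed 1.
Test 1: faults giving observed 1 are {G5 stuck-at-1}.
Only G5 stuck-at-1 is consistent with every test.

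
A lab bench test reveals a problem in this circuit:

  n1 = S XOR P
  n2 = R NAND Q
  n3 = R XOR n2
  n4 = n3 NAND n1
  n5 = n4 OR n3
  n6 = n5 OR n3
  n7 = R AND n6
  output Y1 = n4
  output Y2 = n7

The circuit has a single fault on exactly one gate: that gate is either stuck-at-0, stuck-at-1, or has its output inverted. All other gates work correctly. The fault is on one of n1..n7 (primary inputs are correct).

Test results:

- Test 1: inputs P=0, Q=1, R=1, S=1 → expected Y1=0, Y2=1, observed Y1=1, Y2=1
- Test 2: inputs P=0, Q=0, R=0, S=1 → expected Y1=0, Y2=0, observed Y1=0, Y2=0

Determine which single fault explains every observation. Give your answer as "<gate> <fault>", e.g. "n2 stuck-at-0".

n2 stuck-at-1

Fault-free values for test 1 (P=0, Q=1, R=1, S=1): n1=1, n2=0, n3=1, n4=0, n5=1, n6=1, n7=1, giving Y1=0, Y2=1. Observed Y1=1, Y2=1.
Test 1: faults giving observed Y1=1, Y2=1 are {n1 stuck-at-0, n1 inverted output, n2 stuck-at-1, n2 inverted output, n3 stuck-at-0, n3 inverted output, n4 stuck-at-1, n4 inverted output}.
Test 2 (P=0, Q=0, R=0, S=1): fault-free n1=1, n2=1, n3=1, n4=0, n5=1, n6=1, n7=0 → Y1=0, Y2=0; observed Y1=0, Y2=0. Eliminates n1 stuck-at-0, n1 inverted output, n2 inverted output, n3 stuck-at-0, n3 inverted output, n4 stuck-at-1, n4 inverted output.
Only n2 stuck-at-1 is consistent with every test.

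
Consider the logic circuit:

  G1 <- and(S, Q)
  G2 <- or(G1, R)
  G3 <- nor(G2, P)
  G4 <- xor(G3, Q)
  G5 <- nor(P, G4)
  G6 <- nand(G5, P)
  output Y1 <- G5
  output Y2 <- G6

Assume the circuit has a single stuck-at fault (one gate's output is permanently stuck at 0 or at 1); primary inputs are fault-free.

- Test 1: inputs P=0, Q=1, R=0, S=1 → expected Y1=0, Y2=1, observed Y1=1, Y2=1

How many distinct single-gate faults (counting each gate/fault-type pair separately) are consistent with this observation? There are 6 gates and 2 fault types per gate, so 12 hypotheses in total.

Fault-free: G1=1, G2=1, G3=0, G4=1, G5=0, G6=1 → Y1=0, Y2=1. Observed Y1=1, Y2=1.
  G1 stuck-at-0: output Y1=1, Y2=1 ✓
  G1 stuck-at-1: output Y1=0, Y2=1 ✗
  G2 stuck-at-0: output Y1=1, Y2=1 ✓
  G2 stuck-at-1: output Y1=0, Y2=1 ✗
  G3 stuck-at-0: output Y1=0, Y2=1 ✗
  G3 stuck-at-1: output Y1=1, Y2=1 ✓
  G4 stuck-at-0: output Y1=1, Y2=1 ✓
  G4 stuck-at-1: output Y1=0, Y2=1 ✗
  G5 stuck-at-0: output Y1=0, Y2=1 ✗
  G5 stuck-at-1: output Y1=1, Y2=1 ✓
  G6 stuck-at-0: output Y1=0, Y2=0 ✗
  G6 stuck-at-1: output Y1=0, Y2=1 ✗
Consistent faults: {G1 stuck-at-0, G2 stuck-at-0, G3 stuck-at-1, G4 stuck-at-0, G5 stuck-at-1} — 5 in all.

5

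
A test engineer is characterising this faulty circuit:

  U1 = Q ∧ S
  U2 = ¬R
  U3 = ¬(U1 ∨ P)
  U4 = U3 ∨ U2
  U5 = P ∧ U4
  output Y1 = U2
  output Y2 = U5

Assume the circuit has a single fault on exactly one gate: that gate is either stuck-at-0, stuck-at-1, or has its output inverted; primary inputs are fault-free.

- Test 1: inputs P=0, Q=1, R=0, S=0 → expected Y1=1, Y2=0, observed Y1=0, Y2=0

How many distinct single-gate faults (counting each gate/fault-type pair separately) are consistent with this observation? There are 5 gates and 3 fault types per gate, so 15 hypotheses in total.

2

Fault-free: U1=0, U2=1, U3=1, U4=1, U5=0 → Y1=1, Y2=0. Observed Y1=0, Y2=0.
  U1: none of the 3 fault types match ✗
  U2: stuck-at-0, inverted output ✓; others ✗
  U3: none of the 3 fault types match ✗
  U4: none of the 3 fault types match ✗
  U5: none of the 3 fault types match ✗
Consistent faults: {U2 stuck-at-0, U2 inverted output} — 2 in all.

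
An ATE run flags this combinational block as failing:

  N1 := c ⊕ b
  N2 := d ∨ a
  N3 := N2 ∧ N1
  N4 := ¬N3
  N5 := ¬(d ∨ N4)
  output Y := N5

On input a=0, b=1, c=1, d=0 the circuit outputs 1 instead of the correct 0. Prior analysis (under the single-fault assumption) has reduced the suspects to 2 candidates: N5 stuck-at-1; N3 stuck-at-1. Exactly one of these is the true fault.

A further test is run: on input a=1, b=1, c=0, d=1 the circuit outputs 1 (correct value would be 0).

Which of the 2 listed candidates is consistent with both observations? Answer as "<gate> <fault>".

Evaluate each candidate on input a=1, b=1, c=0, d=1:
  N5 stuck-at-1: N1=1, N2=1, N3=1, N4=0, N5=1 [stuck-at-1] → 1 — matches
  N3 stuck-at-1: N1=1, N2=1, N3=1 [stuck-at-1], N4=0, N5=0 → 0 — eliminated
Only N5 stuck-at-1 reproduces the observed 1.

N5 stuck-at-1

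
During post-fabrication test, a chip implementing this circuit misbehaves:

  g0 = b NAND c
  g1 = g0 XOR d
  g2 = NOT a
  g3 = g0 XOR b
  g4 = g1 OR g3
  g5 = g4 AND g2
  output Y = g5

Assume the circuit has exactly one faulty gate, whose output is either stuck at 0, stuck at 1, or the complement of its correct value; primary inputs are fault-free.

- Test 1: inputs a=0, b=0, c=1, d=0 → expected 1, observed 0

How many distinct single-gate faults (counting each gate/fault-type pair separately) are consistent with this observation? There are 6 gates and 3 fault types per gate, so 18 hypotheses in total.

8

Fault-free: g0=1, g1=1, g2=1, g3=1, g4=1, g5=1 → 1. Observed 0.
  g0: stuck-at-0, inverted output ✓; others ✗
  g1: none of the 3 fault types match ✗
  g2: stuck-at-0, inverted output ✓; others ✗
  g3: none of the 3 fault types match ✗
  g4: stuck-at-0, inverted output ✓; others ✗
  g5: stuck-at-0, inverted output ✓; others ✗
Consistent faults: {g0 stuck-at-0, g0 inverted output, g2 stuck-at-0, g2 inverted output, g4 stuck-at-0, g4 inverted output, g5 stuck-at-0, g5 inverted output} — 8 in all.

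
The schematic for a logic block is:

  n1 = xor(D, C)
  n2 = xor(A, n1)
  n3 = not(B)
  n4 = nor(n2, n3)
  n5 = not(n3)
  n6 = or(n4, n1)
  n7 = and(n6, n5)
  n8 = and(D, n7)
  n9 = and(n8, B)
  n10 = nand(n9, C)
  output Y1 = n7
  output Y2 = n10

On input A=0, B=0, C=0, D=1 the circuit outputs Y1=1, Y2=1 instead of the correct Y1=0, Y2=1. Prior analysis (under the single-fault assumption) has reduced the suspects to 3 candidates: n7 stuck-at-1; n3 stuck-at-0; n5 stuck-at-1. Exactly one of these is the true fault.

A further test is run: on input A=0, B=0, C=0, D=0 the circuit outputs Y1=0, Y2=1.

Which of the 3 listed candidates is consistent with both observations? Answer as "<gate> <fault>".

Evaluate each candidate on input A=0, B=0, C=0, D=0:
  n7 stuck-at-1: n1=0, n2=0, n3=1, n4=0, n5=0, n6=0, n7=1 [stuck-at-1], n8=0, n9=0, n10=1 → Y1=1, Y2=1 — eliminated
  n3 stuck-at-0: n1=0, n2=0, n3=0 [stuck-at-0], n4=1, n5=1, n6=1, n7=1, n8=0, n9=0, n10=1 → Y1=1, Y2=1 — eliminated
  n5 stuck-at-1: n1=0, n2=0, n3=1, n4=0, n5=1 [stuck-at-1], n6=0, n7=0, n8=0, n9=0, n10=1 → Y1=0, Y2=1 — matches
Only n5 stuck-at-1 reproduces the observed Y1=0, Y2=1.

n5 stuck-at-1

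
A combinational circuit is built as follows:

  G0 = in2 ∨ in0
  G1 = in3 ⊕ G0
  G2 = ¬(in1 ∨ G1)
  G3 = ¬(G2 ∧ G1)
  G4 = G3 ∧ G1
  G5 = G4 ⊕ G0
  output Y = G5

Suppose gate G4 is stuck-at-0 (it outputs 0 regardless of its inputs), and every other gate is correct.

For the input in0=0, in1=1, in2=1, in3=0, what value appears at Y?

Propagate with G4 forced: G0=1, G1=1, G2=0, G3=1, G4=0 [stuck-at-0], G5=1.
So Y = 1. (Without the fault it would be 0.)

1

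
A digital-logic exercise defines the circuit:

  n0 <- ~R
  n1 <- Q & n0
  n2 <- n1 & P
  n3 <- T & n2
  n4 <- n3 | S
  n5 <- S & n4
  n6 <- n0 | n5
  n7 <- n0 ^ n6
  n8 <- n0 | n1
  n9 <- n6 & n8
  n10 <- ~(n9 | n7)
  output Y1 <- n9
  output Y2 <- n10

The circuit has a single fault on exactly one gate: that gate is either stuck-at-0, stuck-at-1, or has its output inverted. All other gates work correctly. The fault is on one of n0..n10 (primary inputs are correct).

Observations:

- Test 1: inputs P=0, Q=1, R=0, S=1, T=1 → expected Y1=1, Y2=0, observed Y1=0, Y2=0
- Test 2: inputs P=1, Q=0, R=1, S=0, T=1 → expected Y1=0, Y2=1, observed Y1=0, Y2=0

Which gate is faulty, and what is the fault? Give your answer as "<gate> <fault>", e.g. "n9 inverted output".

n6 inverted output

Fault-free values for test 1 (P=0, Q=1, R=0, S=1, T=1): n0=1, n1=1, n2=0, n3=0, n4=1, n5=1, n6=1, n7=0, n8=1, n9=1, n10=0, giving Y1=1, Y2=0. Observed Y1=0, Y2=0.
Test 1: faults giving observed Y1=0, Y2=0 are {n0 stuck-at-0, n0 inverted output, n6 stuck-at-0, n6 inverted output}.
Test 2 (P=1, Q=0, R=1, S=0, T=1): fault-free n0=0, n1=0, n2=0, n3=0, n4=0, n5=0, n6=0, n7=0, n8=0, n9=0, n10=1 → Y1=0, Y2=1; observed Y1=0, Y2=0. Eliminates n0 stuck-at-0, n0 inverted output, n6 stuck-at-0.
Only n6 inverted output is consistent with every test.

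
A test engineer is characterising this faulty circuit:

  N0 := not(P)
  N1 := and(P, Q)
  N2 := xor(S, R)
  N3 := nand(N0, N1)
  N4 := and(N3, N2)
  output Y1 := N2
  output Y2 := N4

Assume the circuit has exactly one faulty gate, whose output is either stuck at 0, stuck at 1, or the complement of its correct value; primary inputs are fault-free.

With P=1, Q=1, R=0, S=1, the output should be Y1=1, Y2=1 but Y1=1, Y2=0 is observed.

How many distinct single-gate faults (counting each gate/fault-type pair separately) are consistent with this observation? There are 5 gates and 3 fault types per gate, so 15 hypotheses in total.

6

Fault-free: N0=0, N1=1, N2=1, N3=1, N4=1 → Y1=1, Y2=1. Observed Y1=1, Y2=0.
  N0: stuck-at-1, inverted output ✓; others ✗
  N1: none of the 3 fault types match ✗
  N2: none of the 3 fault types match ✗
  N3: stuck-at-0, inverted output ✓; others ✗
  N4: stuck-at-0, inverted output ✓; others ✗
Consistent faults: {N0 stuck-at-1, N0 inverted output, N3 stuck-at-0, N3 inverted output, N4 stuck-at-0, N4 inverted output} — 6 in all.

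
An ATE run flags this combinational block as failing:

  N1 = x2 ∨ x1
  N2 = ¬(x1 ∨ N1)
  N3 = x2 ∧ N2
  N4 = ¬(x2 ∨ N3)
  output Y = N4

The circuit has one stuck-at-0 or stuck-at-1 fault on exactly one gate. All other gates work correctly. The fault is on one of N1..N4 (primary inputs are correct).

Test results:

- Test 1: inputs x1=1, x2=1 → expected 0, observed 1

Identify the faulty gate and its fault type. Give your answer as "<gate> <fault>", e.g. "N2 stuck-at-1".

N4 stuck-at-1

Fault-free values for test 1 (x1=1, x2=1): N1=1, N2=0, N3=0, N4=0, giving Y=0. Observed 1.
Test 1: faults giving observed 1 are {N4 stuck-at-1}.
Only N4 stuck-at-1 is consistent with every test.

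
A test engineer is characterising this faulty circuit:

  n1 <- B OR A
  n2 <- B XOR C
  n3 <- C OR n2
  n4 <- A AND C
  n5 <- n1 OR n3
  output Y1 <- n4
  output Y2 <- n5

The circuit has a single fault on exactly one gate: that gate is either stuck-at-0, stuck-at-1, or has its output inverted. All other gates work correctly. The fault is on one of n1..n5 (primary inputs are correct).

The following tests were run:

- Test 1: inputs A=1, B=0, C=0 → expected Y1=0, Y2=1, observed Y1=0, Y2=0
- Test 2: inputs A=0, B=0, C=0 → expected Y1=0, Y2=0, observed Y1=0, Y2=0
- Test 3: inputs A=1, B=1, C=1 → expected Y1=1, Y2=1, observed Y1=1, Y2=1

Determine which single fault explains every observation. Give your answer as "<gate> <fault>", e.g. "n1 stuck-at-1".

Fault-free values for test 1 (A=1, B=0, C=0): n1=1, n2=0, n3=0, n4=0, n5=1, giving Y1=0, Y2=1. Observed Y1=0, Y2=0.
Test 1: faults giving observed Y1=0, Y2=0 are {n1 stuck-at-0, n1 inverted output, n5 stuck-at-0, n5 inverted output}.
Test 2 (A=0, B=0, C=0): fault-free n1=0, n2=0, n3=0, n4=0, n5=0 → Y1=0, Y2=0; observed Y1=0, Y2=0. Eliminates n1 inverted output, n5 inverted output.
Test 3 (A=1, B=1, C=1): fault-free n1=1, n2=0, n3=1, n4=1, n5=1 → Y1=1, Y2=1; observed Y1=1, Y2=1. Eliminates n5 stuck-at-0.
Only n1 stuck-at-0 is consistent with every test.

n1 stuck-at-0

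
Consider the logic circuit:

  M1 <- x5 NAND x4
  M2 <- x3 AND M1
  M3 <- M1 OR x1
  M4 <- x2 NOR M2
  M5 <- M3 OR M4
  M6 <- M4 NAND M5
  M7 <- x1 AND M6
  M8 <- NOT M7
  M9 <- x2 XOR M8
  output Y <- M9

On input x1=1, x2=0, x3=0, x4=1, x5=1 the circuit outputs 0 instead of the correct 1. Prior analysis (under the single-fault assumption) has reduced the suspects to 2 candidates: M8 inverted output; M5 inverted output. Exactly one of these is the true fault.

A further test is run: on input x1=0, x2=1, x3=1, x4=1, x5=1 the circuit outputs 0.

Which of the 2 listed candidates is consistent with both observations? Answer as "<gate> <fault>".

M5 inverted output

Evaluate each candidate on input x1=0, x2=1, x3=1, x4=1, x5=1:
  M8 inverted output: M1=0, M2=0, M3=0, M4=0, M5=0, M6=1, M7=0, M8=0 [inverted output], M9=1 → 1 — eliminated
  M5 inverted output: M1=0, M2=0, M3=0, M4=0, M5=1 [inverted output], M6=1, M7=0, M8=1, M9=0 → 0 — matches
Only M5 inverted output reproduces the observed 0.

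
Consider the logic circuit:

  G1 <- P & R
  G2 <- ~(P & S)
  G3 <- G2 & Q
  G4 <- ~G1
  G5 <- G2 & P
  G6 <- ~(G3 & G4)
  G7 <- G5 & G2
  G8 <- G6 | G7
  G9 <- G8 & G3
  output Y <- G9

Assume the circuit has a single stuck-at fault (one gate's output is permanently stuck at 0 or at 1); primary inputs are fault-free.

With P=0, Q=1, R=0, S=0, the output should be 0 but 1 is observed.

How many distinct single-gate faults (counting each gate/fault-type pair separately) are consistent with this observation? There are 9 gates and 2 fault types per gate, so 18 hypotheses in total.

7

Fault-free: G1=0, G2=1, G3=1, G4=1, G5=0, G6=0, G7=0, G8=0, G9=0 → 0. Observed 1.
  G1: stuck-at-1 ✓; others ✗
  G2: none of the 2 fault types match ✗
  G3: none of the 2 fault types match ✗
  G4: stuck-at-0 ✓; others ✗
  G5: stuck-at-1 ✓; others ✗
  G6: stuck-at-1 ✓; others ✗
  G7: stuck-at-1 ✓; others ✗
  G8: stuck-at-1 ✓; others ✗
  G9: stuck-at-1 ✓; others ✗
Consistent faults: {G1 stuck-at-1, G4 stuck-at-0, G5 stuck-at-1, G6 stuck-at-1, G7 stuck-at-1, G8 stuck-at-1, G9 stuck-at-1} — 7 in all.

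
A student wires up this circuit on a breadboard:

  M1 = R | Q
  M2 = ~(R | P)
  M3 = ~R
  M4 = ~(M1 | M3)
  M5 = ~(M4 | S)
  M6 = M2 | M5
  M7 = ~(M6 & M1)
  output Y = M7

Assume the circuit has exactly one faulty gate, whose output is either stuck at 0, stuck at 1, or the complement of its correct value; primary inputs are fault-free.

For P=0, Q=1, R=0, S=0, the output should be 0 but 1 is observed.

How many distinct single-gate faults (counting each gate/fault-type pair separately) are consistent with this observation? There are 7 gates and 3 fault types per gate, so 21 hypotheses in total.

6

Fault-free: M1=1, M2=1, M3=1, M4=0, M5=1, M6=1, M7=0 → 0. Observed 1.
  M1: stuck-at-0, inverted output ✓; others ✗
  M2: none of the 3 fault types match ✗
  M3: none of the 3 fault types match ✗
  M4: none of the 3 fault types match ✗
  M5: none of the 3 fault types match ✗
  M6: stuck-at-0, inverted output ✓; others ✗
  M7: stuck-at-1, inverted output ✓; others ✗
Consistent faults: {M1 stuck-at-0, M1 inverted output, M6 stuck-at-0, M6 inverted output, M7 stuck-at-1, M7 inverted output} — 6 in all.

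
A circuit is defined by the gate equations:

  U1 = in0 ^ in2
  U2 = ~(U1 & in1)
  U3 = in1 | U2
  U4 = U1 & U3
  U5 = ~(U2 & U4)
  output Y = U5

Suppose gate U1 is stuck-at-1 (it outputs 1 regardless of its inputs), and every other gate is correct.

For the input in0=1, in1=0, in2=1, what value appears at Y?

Propagate with U1 forced: U1=1 [stuck-at-1], U2=1, U3=1, U4=1, U5=0.
So Y = 0. (Without the fault it would be 1.)

0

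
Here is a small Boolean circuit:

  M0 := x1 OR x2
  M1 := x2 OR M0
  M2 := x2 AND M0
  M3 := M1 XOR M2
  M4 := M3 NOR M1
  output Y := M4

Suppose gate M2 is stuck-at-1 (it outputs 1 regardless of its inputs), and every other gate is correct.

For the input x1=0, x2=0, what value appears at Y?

0

Propagate with M2 forced: M0=0, M1=0, M2=1 [stuck-at-1], M3=1, M4=0.
So Y = 0. (Without the fault it would be 1.)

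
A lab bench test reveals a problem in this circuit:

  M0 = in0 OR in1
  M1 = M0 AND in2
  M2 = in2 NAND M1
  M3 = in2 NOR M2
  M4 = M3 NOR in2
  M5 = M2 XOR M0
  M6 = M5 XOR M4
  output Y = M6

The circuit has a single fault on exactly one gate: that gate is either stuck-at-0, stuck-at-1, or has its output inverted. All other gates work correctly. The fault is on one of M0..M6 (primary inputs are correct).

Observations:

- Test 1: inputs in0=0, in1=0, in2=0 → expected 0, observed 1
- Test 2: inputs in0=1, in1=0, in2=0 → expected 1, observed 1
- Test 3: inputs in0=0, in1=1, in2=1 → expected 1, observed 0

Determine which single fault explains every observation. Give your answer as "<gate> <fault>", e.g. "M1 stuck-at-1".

Fault-free values for test 1 (in0=0, in1=0, in2=0): M0=0, M1=0, M2=1, M3=0, M4=1, M5=1, M6=0, giving Y=0. Observed 1.
Test 1: faults giving observed 1 are {M0 stuck-at-1, M0 inverted output, M3 stuck-at-1, M3 inverted output, M4 stuck-at-0, M4 inverted output, M5 stuck-at-0, M5 inverted output, M6 stuck-at-1, M6 inverted output}.
Test 2 (in0=1, in1=0, in2=0): fault-free M0=1, M1=0, M2=1, M3=0, M4=1, M5=0, M6=1 → 1; observed 1. Eliminates M0 inverted output, M3 stuck-at-1, M3 inverted output, M4 stuck-at-0, M4 inverted output, M5 inverted output, M6 inverted output.
Test 3 (in0=0, in1=1, in2=1): fault-free M0=1, M1=1, M2=0, M3=0, M4=0, M5=1, M6=1 → 1; observed 0. Eliminates M0 stuck-at-1, M6 stuck-at-1.
Only M5 stuck-at-0 is consistent with every test.

M5 stuck-at-0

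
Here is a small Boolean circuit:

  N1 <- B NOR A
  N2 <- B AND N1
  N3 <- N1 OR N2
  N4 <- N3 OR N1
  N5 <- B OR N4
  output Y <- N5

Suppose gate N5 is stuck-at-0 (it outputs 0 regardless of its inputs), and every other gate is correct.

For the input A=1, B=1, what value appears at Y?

Propagate with N5 forced: N1=0, N2=0, N3=0, N4=0, N5=0 [stuck-at-0].
So Y = 0. (Without the fault it would be 1.)

0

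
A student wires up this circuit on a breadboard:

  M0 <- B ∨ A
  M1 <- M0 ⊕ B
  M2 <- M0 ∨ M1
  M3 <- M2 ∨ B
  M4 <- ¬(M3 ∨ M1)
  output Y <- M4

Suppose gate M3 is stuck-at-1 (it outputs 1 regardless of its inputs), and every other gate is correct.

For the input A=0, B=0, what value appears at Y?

Propagate with M3 forced: M0=0, M1=0, M2=0, M3=1 [stuck-at-1], M4=0.
So Y = 0. (Without the fault it would be 1.)

0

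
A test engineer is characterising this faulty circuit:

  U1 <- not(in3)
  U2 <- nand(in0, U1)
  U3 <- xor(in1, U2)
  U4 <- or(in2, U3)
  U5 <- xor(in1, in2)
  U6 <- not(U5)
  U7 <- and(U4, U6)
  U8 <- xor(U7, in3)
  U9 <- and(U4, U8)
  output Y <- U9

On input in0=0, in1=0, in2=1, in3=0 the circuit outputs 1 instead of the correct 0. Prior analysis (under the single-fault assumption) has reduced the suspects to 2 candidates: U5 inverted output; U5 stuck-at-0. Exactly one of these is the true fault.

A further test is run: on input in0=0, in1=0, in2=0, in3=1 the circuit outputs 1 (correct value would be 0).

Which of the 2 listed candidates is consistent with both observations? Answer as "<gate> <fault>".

Evaluate each candidate on input in0=0, in1=0, in2=0, in3=1:
  U5 inverted output: U1=0, U2=1, U3=1, U4=1, U5=1 [inverted output], U6=0, U7=0, U8=1, U9=1 → 1 — matches
  U5 stuck-at-0: U1=0, U2=1, U3=1, U4=1, U5=0 [stuck-at-0], U6=1, U7=1, U8=0, U9=0 → 0 — eliminated
Only U5 inverted output reproduces the observed 1.

U5 inverted output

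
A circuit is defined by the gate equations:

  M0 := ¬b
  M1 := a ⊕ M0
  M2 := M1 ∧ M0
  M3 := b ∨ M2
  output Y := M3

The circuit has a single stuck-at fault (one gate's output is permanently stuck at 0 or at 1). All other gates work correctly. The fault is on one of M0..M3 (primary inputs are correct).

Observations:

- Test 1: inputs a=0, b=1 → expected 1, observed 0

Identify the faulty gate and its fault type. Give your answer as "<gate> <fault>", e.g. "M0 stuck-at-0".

Fault-free values for test 1 (a=0, b=1): M0=0, M1=0, M2=0, M3=1, giving Y=1. Observed 0.
Test 1: faults giving observed 0 are {M3 stuck-at-0}.
Only M3 stuck-at-0 is consistent with every test.

M3 stuck-at-0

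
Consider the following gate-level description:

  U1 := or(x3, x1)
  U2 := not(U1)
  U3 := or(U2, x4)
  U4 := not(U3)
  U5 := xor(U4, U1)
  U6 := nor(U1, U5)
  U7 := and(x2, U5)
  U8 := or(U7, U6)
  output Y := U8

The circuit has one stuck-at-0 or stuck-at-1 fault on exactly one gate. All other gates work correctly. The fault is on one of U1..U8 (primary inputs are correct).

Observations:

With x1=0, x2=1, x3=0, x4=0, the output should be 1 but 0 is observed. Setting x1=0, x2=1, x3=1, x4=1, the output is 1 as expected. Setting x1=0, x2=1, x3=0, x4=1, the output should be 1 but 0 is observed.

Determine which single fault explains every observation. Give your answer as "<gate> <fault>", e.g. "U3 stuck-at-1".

Fault-free values for test 1 (x1=0, x2=1, x3=0, x4=0): U1=0, U2=1, U3=1, U4=0, U5=0, U6=1, U7=0, U8=1, giving Y=1. Observed 0.
Test 1: faults giving observed 0 are {U1 stuck-at-1, U6 stuck-at-0, U8 stuck-at-0}.
Test 2 (x1=0, x2=1, x3=1, x4=1): fault-free U1=1, U2=0, U3=1, U4=0, U5=1, U6=0, U7=1, U8=1 → 1; observed 1. Eliminates U8 stuck-at-0.
Test 3 (x1=0, x2=1, x3=0, x4=1): fault-free U1=0, U2=1, U3=1, U4=0, U5=0, U6=1, U7=0, U8=1 → 1; observed 0. Eliminates U1 stuck-at-1.
Only U6 stuck-at-0 is consistent with every test.

U6 stuck-at-0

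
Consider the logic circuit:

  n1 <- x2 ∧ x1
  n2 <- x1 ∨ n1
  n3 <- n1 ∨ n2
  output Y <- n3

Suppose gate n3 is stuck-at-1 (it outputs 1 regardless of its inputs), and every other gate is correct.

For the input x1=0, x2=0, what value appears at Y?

1

Propagate with n3 forced: n1=0, n2=0, n3=1 [stuck-at-1].
So Y = 1. (Without the fault it would be 0.)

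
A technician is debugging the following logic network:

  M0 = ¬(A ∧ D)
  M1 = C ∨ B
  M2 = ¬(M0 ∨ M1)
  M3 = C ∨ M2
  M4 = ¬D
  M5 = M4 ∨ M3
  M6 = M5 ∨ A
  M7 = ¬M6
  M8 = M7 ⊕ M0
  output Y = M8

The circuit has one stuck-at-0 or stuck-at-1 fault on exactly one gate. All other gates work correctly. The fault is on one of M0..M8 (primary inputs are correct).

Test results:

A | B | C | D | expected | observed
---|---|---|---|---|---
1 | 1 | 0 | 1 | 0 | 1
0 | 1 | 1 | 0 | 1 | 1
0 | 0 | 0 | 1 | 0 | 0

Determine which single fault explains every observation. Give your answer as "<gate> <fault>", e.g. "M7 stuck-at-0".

Fault-free values for test 1 (A=1, B=1, C=0, D=1): M0=0, M1=1, M2=0, M3=0, M4=0, M5=0, M6=1, M7=0, M8=0, giving Y=0. Observed 1.
Test 1: faults giving observed 1 are {M0 stuck-at-1, M6 stuck-at-0, M7 stuck-at-1, M8 stuck-at-1}.
Test 2 (A=0, B=1, C=1, D=0): fault-free M0=1, M1=1, M2=0, M3=1, M4=1, M5=1, M6=1, M7=0, M8=1 → 1; observed 1. Eliminates M6 stuck-at-0, M7 stuck-at-1.
Test 3 (A=0, B=0, C=0, D=1): fault-free M0=1, M1=0, M2=0, M3=0, M4=0, M5=0, M6=0, M7=1, M8=0 → 0; observed 0. Eliminates M8 stuck-at-1.
Only M0 stuck-at-1 is consistent with every test.

M0 stuck-at-1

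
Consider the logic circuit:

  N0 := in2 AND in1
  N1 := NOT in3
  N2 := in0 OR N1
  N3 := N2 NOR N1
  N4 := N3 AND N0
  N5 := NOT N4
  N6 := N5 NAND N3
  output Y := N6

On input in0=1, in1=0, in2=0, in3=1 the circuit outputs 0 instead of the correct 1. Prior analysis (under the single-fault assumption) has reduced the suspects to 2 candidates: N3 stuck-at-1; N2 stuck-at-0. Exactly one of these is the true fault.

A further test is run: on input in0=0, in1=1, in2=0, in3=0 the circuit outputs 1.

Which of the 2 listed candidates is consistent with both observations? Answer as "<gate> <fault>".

Evaluate each candidate on input in0=0, in1=1, in2=0, in3=0:
  N3 stuck-at-1: N0=0, N1=1, N2=1, N3=1 [stuck-at-1], N4=0, N5=1, N6=0 → 0 — eliminated
  N2 stuck-at-0: N0=0, N1=1, N2=0 [stuck-at-0], N3=0, N4=0, N5=1, N6=1 → 1 — matches
Only N2 stuck-at-0 reproduces the observed 1.

N2 stuck-at-0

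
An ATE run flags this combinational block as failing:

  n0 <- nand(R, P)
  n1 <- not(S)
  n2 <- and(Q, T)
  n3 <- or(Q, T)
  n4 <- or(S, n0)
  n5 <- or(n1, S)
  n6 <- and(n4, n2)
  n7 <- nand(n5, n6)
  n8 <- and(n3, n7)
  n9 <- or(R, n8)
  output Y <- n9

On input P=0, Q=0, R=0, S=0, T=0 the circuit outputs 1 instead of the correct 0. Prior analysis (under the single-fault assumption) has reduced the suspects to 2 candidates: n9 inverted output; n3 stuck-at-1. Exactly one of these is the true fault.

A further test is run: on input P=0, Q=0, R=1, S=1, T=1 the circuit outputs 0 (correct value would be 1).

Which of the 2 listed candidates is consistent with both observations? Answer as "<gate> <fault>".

n9 inverted output

Evaluate each candidate on input P=0, Q=0, R=1, S=1, T=1:
  n9 inverted output: n0=1, n1=0, n2=0, n3=1, n4=1, n5=1, n6=0, n7=1, n8=1, n9=0 [inverted output] → 0 — matches
  n3 stuck-at-1: n0=1, n1=0, n2=0, n3=1 [stuck-at-1], n4=1, n5=1, n6=0, n7=1, n8=1, n9=1 → 1 — eliminated
Only n9 inverted output reproduces the observed 0.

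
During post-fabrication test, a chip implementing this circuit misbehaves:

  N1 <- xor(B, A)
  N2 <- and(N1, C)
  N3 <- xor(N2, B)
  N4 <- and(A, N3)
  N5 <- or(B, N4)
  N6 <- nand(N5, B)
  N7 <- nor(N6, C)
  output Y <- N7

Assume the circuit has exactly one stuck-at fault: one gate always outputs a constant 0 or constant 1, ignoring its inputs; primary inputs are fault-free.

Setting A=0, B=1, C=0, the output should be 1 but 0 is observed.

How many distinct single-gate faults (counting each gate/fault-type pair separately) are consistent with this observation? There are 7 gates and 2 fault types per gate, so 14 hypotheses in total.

3

Fault-free: N1=1, N2=0, N3=1, N4=0, N5=1, N6=0, N7=1 → 1. Observed 0.
  N1 stuck-at-0: output 1 ✗
  N1 stuck-at-1: output 1 ✗
  N2 stuck-at-0: output 1 ✗
  N2 stuck-at-1: output 1 ✗
  N3 stuck-at-0: output 1 ✗
  N3 stuck-at-1: output 1 ✗
  N4 stuck-at-0: output 1 ✗
  N4 stuck-at-1: output 1 ✗
  N5 stuck-at-0: output 0 ✓
  N5 stuck-at-1: output 1 ✗
  N6 stuck-at-0: output 1 ✗
  N6 stuck-at-1: output 0 ✓
  N7 stuck-at-0: output 0 ✓
  N7 stuck-at-1: output 1 ✗
Consistent faults: {N5 stuck-at-0, N6 stuck-at-1, N7 stuck-at-0} — 3 in all.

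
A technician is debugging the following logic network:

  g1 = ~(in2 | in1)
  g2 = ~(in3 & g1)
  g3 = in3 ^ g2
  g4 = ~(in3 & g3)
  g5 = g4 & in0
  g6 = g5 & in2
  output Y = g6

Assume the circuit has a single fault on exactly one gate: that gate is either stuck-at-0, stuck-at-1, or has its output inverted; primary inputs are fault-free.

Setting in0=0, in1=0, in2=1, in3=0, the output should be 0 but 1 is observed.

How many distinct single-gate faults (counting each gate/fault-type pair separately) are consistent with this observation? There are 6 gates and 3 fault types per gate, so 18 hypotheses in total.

Fault-free: g1=0, g2=1, g3=1, g4=1, g5=0, g6=0 → 0. Observed 1.
  g1: none of the 3 fault types match ✗
  g2: none of the 3 fault types match ✗
  g3: none of the 3 fault types match ✗
  g4: none of the 3 fault types match ✗
  g5: stuck-at-1, inverted output ✓; others ✗
  g6: stuck-at-1, inverted output ✓; others ✗
Consistent faults: {g5 stuck-at-1, g5 inverted output, g6 stuck-at-1, g6 inverted output} — 4 in all.

4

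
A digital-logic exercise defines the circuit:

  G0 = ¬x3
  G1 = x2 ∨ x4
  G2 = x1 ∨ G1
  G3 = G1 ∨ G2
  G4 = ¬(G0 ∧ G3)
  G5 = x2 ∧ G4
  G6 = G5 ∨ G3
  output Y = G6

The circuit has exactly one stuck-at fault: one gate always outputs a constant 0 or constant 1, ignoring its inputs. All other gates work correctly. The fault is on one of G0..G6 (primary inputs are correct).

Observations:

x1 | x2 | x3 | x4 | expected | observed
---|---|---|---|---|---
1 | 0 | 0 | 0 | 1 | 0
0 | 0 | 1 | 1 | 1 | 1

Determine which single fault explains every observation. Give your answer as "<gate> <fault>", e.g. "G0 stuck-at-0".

Fault-free values for test 1 (x1=1, x2=0, x3=0, x4=0): G0=1, G1=0, G2=1, G3=1, G4=0, G5=0, G6=1, giving Y=1. Observed 0.
Test 1: faults giving observed 0 are {G2 stuck-at-0, G3 stuck-at-0, G6 stuck-at-0}.
Test 2 (x1=0, x2=0, x3=1, x4=1): fault-free G0=0, G1=1, G2=1, G3=1, G4=1, G5=0, G6=1 → 1; observed 1. Eliminates G3 stuck-at-0, G6 stuck-at-0.
Only G2 stuck-at-0 is consistent with every test.

G2 stuck-at-0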